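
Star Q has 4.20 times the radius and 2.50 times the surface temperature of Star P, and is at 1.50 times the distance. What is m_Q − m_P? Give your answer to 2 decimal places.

-6.22

L_Q/L_P = (4.20)²(2.50)⁴ = 689.1.
F_Q/F_P = (L_Q/L_P)/(d_Q/d_P)² = 689.1/2.250 = 306.2.
m_Q − m_P = −2.5 log₁₀(306.2) = -6.22.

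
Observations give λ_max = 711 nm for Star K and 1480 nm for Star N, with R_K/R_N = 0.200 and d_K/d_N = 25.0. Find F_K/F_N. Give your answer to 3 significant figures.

Wien's law: T_K/T_N = λ_N/λ_K = 1480/711 = 2.082.
L_K/L_N = (R_K/R_N)²(T_K/T_N)⁴ = (0.200)²(2.082)⁴ = 0.7510.
F_K/F_N = (L_K/L_N)/(d_K/d_N)² = 0.7510/(25.0)² = 0.001202.

0.00120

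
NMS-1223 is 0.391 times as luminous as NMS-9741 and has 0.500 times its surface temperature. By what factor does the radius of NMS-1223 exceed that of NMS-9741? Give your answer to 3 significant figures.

2.50

L ∝ R²T⁴ gives R ∝ √L / T², so
R_NMS-1223/R_NMS-9741 = √(0.391) / (0.500)² = 0.6253 / 0.2500 = 2.501.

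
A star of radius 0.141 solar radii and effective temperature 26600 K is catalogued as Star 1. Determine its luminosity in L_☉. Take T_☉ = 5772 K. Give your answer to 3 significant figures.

8.97 L_☉

L/L_☉ = (R/R_☉)² (T/T_☉)⁴ = (0.141)² × (26600/5772)⁴
       = 0.01988 × (4.608)⁴ = 0.01988 × 451.0 = 8.967.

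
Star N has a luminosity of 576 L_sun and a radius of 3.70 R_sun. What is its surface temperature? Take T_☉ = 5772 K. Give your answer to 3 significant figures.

T/T_☉ = (L/L_☉)^(1/4) / (R/R_☉)^(1/2)
T = 5772 × (576)^(1/4) / √(3.70) = 5772 × 4.899 / 1.924 = 1.470×10^4 K.

1.47×10^4 K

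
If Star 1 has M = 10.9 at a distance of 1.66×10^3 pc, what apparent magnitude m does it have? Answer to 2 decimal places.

22.00

m = M + 5 log₁₀(d/10 pc) = 10.9 + 5 log₁₀(1.66×10^3/10)
  = 10.9 + 5 × 2.220 = 10.9 + 11.10 = 22.00.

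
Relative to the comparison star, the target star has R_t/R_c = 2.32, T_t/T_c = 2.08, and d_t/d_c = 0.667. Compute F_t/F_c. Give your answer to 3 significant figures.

L_t/L_c = (R_t/R_c)²(T_t/T_c)⁴ = (2.32)² × (2.08)⁴ = 100.7.
F_t/F_c = (L_t/L_c)/(d_t/d_c)² = 100.7 / (0.667)² = 226.5.

226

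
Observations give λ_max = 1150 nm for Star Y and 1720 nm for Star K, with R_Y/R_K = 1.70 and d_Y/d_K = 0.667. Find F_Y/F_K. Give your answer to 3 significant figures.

Wien's law: T_Y/T_K = λ_K/λ_Y = 1720/1150 = 1.496.
L_Y/L_K = (R_Y/R_K)²(T_Y/T_K)⁴ = (1.70)²(1.496)⁴ = 14.46.
F_Y/F_K = (L_Y/L_K)/(d_Y/d_K)² = 14.46/(0.667)² = 32.51.

32.5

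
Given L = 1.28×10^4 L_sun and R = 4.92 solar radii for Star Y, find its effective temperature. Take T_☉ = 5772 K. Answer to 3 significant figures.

2.77×10^4 K

T/T_☉ = (L/L_☉)^(1/4) / (R/R_☉)^(1/2)
T = 5772 × (1.28×10^4)^(1/4) / √(4.92) = 5772 × 10.64 / 2.218 = 2.768×10^4 K.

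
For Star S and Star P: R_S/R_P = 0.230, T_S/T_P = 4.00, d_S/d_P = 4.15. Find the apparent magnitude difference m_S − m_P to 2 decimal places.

L_S/L_P = (0.230)²(4.00)⁴ = 13.54.
F_S/F_P = (L_S/L_P)/(d_S/d_P)² = 13.54/17.22 = 0.7863.
m_S − m_P = −2.5 log₁₀(0.7863) = 0.26.

0.26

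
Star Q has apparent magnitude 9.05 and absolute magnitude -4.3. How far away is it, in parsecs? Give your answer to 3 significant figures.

4.68×10^3 pc

m − M = 5 log₁₀(d/10 pc)
9.05 − (-4.3) = 13.35 = 5 log₁₀(d/10)
d = 10 × 10^(13.35/5) = 10 × 10^2.670 = 4677 pc.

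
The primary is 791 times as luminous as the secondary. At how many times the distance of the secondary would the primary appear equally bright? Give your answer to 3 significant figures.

28.1

Equal flux requires L_p/d_p² = L_s/d_s², so d_p/d_s = √(L_p/L_s)
= √(791) = 28.12.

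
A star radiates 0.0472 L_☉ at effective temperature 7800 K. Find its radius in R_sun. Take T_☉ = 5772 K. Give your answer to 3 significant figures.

0.119 R_sun

R/R_☉ = √(L/L_☉) / (T/T_☉)² = √(0.0472) / (1.351)²
       = 0.2173 / 1.826 = 0.1190.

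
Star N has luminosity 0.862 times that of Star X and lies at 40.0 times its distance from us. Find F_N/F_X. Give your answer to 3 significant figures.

5.39×10^-4

F = L/(4πd²), so F_N/F_X = (L_N/L_X) / (d_N/d_X)²
= 0.862 / (40.0)² = 0.862 / 1600 = 5.387×10^-4.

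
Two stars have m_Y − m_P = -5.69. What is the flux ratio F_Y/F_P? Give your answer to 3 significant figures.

189

F_Y/F_P = 10^(−(m_Y − m_P)/2.5) = 10^(5.69/2.5) = 10^2.276 = 188.8.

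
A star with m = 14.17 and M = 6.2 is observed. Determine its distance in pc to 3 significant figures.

393 pc

m − M = 5 log₁₀(d/10 pc)
14.17 − (6.2) = 7.97 = 5 log₁₀(d/10)
d = 10 × 10^(7.97/5) = 10 × 10^1.594 = 392.6 pc.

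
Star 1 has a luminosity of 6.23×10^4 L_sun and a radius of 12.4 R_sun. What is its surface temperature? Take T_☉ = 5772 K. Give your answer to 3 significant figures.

2.59×10^4 K

T/T_☉ = (L/L_☉)^(1/4) / (R/R_☉)^(1/2)
T = 5772 × (6.23×10^4)^(1/4) / √(12.4) = 5772 × 15.80 / 3.521 = 2.590×10^4 K.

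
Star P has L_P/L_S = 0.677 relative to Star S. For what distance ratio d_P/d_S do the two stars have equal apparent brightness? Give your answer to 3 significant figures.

Equal flux requires L_P/d_P² = L_S/d_S², so d_P/d_S = √(L_P/L_S)
= √(0.677) = 0.8228.

0.823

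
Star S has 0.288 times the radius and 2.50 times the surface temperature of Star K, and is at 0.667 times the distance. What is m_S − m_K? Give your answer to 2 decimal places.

-2.16

L_S/L_K = (0.288)²(2.50)⁴ = 3.240.
F_S/F_K = (L_S/L_K)/(d_S/d_K)² = 3.240/0.4449 = 7.283.
m_S − m_K = −2.5 log₁₀(7.283) = -2.16.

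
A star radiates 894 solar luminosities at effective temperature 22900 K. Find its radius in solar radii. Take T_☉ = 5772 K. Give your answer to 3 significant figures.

1.90 solar radii

R/R_☉ = √(L/L_☉) / (T/T_☉)² = √(894) / (3.967)²
       = 29.90 / 15.74 = 1.900.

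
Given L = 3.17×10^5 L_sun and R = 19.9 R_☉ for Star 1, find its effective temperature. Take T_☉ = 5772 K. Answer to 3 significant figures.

3.07×10^4 K

T/T_☉ = (L/L_☉)^(1/4) / (R/R_☉)^(1/2)
T = 5772 × (3.17×10^5)^(1/4) / √(19.9) = 5772 × 23.73 / 4.461 = 3.070×10^4 K.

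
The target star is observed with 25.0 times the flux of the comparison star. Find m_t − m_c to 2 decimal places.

m_t − m_c = −2.5 log₁₀(F_t/F_c) = −2.5 log₁₀(25.0) = −2.5 × (1.398) = -3.495.

-3.49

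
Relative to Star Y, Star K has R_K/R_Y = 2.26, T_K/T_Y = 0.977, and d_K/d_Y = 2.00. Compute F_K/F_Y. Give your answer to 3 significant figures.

L_K/L_Y = (R_K/R_Y)²(T_K/T_Y)⁴ = (2.26)² × (0.977)⁴ = 4.654.
F_K/F_Y = (L_K/L_Y)/(d_K/d_Y)² = 4.654 / (2.00)² = 1.163.

1.16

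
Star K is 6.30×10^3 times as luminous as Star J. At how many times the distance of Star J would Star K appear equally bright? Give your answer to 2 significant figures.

Equal flux requires L_K/d_K² = L_J/d_J², so d_K/d_J = √(L_K/L_J)
= √(6.30×10^3) = 79.37.

79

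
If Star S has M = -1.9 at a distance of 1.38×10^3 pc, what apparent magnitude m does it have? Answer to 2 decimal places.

m = M + 5 log₁₀(d/10 pc) = -1.9 + 5 log₁₀(1.38×10^3/10)
  = -1.9 + 5 × 2.140 = -1.9 + 10.70 = 8.80.

8.80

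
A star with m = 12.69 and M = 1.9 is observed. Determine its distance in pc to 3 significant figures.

m − M = 5 log₁₀(d/10 pc)
12.69 − (1.9) = 10.79 = 5 log₁₀(d/10)
d = 10 × 10^(10.79/5) = 10 × 10^2.158 = 1439 pc.

1.44×10^3 pc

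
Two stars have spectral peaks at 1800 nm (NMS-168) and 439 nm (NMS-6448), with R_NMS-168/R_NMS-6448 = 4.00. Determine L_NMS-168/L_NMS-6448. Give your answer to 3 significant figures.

0.0566

Wien's law gives T ∝ 1/λ_max, so T_NMS-168/T_NMS-6448 = λ_NMS-6448/λ_NMS-168 = 439/1800 = 0.2439.
Then L ∝ R²T⁴ gives L_NMS-168/L_NMS-6448 = (4.00)² × (0.2439)⁴ = 16.00 × 0.003538 = 0.05661.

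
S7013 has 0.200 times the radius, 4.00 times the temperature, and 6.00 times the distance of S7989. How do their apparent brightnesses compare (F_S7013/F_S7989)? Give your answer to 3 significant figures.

0.284

L_S7013/L_S7989 = (R_S7013/R_S7989)²(T_S7013/T_S7989)⁴ = (0.200)² × (4.00)⁴ = 10.24.
F_S7013/F_S7989 = (L_S7013/L_S7989)/(d_S7013/d_S7989)² = 10.24 / (6.00)² = 0.2844.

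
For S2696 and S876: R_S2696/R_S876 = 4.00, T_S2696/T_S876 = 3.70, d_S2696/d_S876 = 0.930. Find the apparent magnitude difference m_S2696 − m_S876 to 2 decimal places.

L_S2696/L_S876 = (4.00)²(3.70)⁴ = 2999.
F_S2696/F_S876 = (L_S2696/L_S876)/(d_S2696/d_S876)² = 2999/0.8649 = 3467.
m_S2696 − m_S876 = −2.5 log₁₀(3467) = -8.85.

-8.85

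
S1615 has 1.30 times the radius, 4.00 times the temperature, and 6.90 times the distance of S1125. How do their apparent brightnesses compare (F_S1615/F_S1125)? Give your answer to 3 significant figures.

9.09

L_S1615/L_S1125 = (R_S1615/R_S1125)²(T_S1615/T_S1125)⁴ = (1.30)² × (4.00)⁴ = 432.6.
F_S1615/F_S1125 = (L_S1615/L_S1125)/(d_S1615/d_S1125)² = 432.6 / (6.90)² = 9.087.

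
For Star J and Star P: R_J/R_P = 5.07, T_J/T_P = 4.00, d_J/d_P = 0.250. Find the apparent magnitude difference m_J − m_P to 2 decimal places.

L_J/L_P = (5.07)²(4.00)⁴ = 6580.
F_J/F_P = (L_J/L_P)/(d_J/d_P)² = 6580/0.06250 = 1.053×10^5.
m_J − m_P = −2.5 log₁₀(1.053×10^5) = -12.56.

-12.56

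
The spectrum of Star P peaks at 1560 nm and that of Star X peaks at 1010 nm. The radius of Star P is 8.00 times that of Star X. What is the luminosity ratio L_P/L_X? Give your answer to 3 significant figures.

11.2

Wien's law gives T ∝ 1/λ_max, so T_P/T_X = λ_X/λ_P = 1010/1560 = 0.6474.
Then L ∝ R²T⁴ gives L_P/L_X = (8.00)² × (0.6474)⁴ = 64.00 × 0.1757 = 11.25.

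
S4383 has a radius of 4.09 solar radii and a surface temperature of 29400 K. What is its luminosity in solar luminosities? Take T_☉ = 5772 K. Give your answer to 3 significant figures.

1.13×10^4 solar luminosities

L/L_☉ = (R/R_☉)² (T/T_☉)⁴ = (4.09)² × (29400/5772)⁴
       = 16.73 × (5.094)⁴ = 16.73 × 673.1 = 1.126×10^4.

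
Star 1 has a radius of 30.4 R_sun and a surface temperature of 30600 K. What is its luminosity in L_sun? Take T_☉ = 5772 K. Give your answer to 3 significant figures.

L/L_☉ = (R/R_☉)² (T/T_☉)⁴ = (30.4)² × (30600/5772)⁴
       = 924.2 × (5.301)⁴ = 924.2 × 789.9 = 7.300×10^5.

7.30×10^5 L_sun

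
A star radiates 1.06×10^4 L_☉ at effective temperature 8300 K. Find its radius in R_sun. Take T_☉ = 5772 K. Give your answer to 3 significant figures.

49.8 R_sun

R/R_☉ = √(L/L_☉) / (T/T_☉)² = √(1.06×10^4) / (1.438)²
       = 103.0 / 2.068 = 49.79.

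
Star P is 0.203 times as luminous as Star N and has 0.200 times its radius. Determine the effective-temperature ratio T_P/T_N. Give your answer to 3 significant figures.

L ∝ R²T⁴ gives T ∝ (L/R²)^(1/4), so
T_P/T_N = (0.203 / 0.200²)^(1/4) = (5.075)^(1/4) = 1.501.

1.50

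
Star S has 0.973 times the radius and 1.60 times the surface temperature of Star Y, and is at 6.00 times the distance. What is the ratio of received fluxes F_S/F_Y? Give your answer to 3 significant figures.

0.172

L_S/L_Y = (R_S/R_Y)²(T_S/T_Y)⁴ = (0.973)² × (1.60)⁴ = 6.204.
F_S/F_Y = (L_S/L_Y)/(d_S/d_Y)² = 6.204 / (6.00)² = 0.1723.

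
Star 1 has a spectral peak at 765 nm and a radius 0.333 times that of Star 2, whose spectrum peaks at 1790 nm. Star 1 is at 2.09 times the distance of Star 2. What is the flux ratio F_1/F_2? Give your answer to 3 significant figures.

0.761

Wien's law: T_1/T_2 = λ_2/λ_1 = 1790/765 = 2.340.
L_1/L_2 = (R_1/R_2)²(T_1/T_2)⁴ = (0.333)²(2.340)⁴ = 3.324.
F_1/F_2 = (L_1/L_2)/(d_1/d_2)² = 3.324/(2.09)² = 0.7610.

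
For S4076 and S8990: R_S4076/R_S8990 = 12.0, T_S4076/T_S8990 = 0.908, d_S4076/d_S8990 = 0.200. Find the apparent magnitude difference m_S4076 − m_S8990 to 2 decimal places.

-8.47

L_S4076/L_S8990 = (12.0)²(0.908)⁴ = 97.88.
F_S4076/F_S8990 = (L_S4076/L_S8990)/(d_S4076/d_S8990)² = 97.88/0.04000 = 2447.
m_S4076 − m_S8990 = −2.5 log₁₀(2447) = -8.47.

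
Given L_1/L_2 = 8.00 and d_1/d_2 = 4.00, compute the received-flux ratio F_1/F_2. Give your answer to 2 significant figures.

0.50

F = L/(4πd²), so F_1/F_2 = (L_1/L_2) / (d_1/d_2)²
= 8.00 / (4.00)² = 8.00 / 16.00 = 0.5000.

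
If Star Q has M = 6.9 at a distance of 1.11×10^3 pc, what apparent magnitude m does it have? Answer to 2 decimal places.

17.13

m = M + 5 log₁₀(d/10 pc) = 6.9 + 5 log₁₀(1.11×10^3/10)
  = 6.9 + 5 × 2.045 = 6.9 + 10.23 = 17.13.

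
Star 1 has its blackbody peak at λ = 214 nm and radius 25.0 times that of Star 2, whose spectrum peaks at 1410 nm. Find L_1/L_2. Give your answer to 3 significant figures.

1.18×10^6

Wien's law gives T ∝ 1/λ_max, so T_1/T_2 = λ_2/λ_1 = 1410/214 = 6.589.
Then L ∝ R²T⁴ gives L_1/L_2 = (25.0)² × (6.589)⁴ = 625.0 × 1885 = 1.178×10^6.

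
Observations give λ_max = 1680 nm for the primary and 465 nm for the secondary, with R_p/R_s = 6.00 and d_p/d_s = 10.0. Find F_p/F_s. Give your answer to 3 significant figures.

0.00211

Wien's law: T_p/T_s = λ_s/λ_p = 465/1680 = 0.2768.
L_p/L_s = (R_p/R_s)²(T_p/T_s)⁴ = (6.00)²(0.2768)⁴ = 0.2113.
F_p/F_s = (L_p/L_s)/(d_p/d_s)² = 0.2113/(10.0)² = 0.002113.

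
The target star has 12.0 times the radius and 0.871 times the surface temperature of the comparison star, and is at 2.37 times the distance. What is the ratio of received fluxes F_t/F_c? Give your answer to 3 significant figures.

14.8

L_t/L_c = (R_t/R_c)²(T_t/T_c)⁴ = (12.0)² × (0.871)⁴ = 82.88.
F_t/F_c = (L_t/L_c)/(d_t/d_c)² = 82.88 / (2.37)² = 14.75.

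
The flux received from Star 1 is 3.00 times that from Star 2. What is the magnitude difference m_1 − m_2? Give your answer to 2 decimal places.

-1.19

m_1 − m_2 = −2.5 log₁₀(F_1/F_2) = −2.5 log₁₀(3.00) = −2.5 × (0.477) = -1.193.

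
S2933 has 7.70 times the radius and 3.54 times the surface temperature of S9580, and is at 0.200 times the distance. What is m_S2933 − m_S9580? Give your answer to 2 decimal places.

-13.42

L_S2933/L_S9580 = (7.70)²(3.54)⁴ = 9311.
F_S2933/F_S9580 = (L_S2933/L_S9580)/(d_S2933/d_S9580)² = 9311/0.04000 = 2.328×10^5.
m_S2933 − m_S9580 = −2.5 log₁₀(2.328×10^5) = -13.42.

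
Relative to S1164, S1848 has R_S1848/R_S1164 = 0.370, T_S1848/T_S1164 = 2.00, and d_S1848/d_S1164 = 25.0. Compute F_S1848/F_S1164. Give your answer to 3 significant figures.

L_S1848/L_S1164 = (R_S1848/R_S1164)²(T_S1848/T_S1164)⁴ = (0.370)² × (2.00)⁴ = 2.190.
F_S1848/F_S1164 = (L_S1848/L_S1164)/(d_S1848/d_S1164)² = 2.190 / (25.0)² = 0.003505.

0.00350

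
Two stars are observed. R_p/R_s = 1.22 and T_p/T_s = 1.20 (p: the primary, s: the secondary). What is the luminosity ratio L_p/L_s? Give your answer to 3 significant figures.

3.09

From the Stefan–Boltzmann law, L ∝ R²T⁴, so
L_p/L_s = (R_p/R_s)² (T_p/T_s)⁴ = (1.22)² × (1.20)⁴ = 1.488 × 2.074 = 3.086.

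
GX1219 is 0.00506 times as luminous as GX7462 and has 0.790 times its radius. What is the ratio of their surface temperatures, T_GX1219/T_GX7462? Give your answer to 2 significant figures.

L ∝ R²T⁴ gives T ∝ (L/R²)^(1/4), so
T_GX1219/T_GX7462 = (0.00506 / 0.790²)^(1/4) = (0.008108)^(1/4) = 0.3001.

0.30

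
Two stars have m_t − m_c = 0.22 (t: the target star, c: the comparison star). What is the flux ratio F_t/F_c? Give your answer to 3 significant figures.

0.817

F_t/F_c = 10^(−(m_t − m_c)/2.5) = 10^(-0.22/2.5) = 10^-0.088 = 0.8166.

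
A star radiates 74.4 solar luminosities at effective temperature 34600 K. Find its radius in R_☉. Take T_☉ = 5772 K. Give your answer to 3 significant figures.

0.240 R_☉

R/R_☉ = √(L/L_☉) / (T/T_☉)² = √(74.4) / (5.994)²
       = 8.626 / 35.93 = 0.2400.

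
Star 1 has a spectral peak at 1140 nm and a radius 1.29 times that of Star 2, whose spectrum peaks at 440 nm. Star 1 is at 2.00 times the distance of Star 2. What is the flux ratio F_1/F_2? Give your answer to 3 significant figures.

Wien's law: T_1/T_2 = λ_2/λ_1 = 440/1140 = 0.3860.
L_1/L_2 = (R_1/R_2)²(T_1/T_2)⁴ = (1.29)²(0.3860)⁴ = 0.03693.
F_1/F_2 = (L_1/L_2)/(d_1/d_2)² = 0.03693/(2.00)² = 0.009232.

0.00923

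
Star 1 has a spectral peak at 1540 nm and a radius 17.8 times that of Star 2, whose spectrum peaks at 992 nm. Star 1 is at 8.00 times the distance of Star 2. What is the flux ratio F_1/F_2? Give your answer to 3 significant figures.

0.852

Wien's law: T_1/T_2 = λ_2/λ_1 = 992/1540 = 0.6442.
L_1/L_2 = (R_1/R_2)²(T_1/T_2)⁴ = (17.8)²(0.6442)⁴ = 54.55.
F_1/F_2 = (L_1/L_2)/(d_1/d_2)² = 54.55/(8.00)² = 0.8524.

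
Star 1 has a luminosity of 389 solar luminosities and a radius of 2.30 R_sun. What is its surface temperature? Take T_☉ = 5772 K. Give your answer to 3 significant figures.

1.69×10^4 K

T/T_☉ = (L/L_☉)^(1/4) / (R/R_☉)^(1/2)
T = 5772 × (389)^(1/4) / √(2.30) = 5772 × 4.441 / 1.517 = 1.690×10^4 K.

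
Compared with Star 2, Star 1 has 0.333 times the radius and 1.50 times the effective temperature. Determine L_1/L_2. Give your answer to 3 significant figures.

From the Stefan–Boltzmann law, L ∝ R²T⁴, so
L_1/L_2 = (R_1/R_2)² (T_1/T_2)⁴ = (0.333)² × (1.50)⁴ = 0.1109 × 5.062 = 0.5614.

0.561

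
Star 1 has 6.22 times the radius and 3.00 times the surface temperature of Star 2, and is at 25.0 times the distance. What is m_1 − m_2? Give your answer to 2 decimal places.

-1.75

L_1/L_2 = (6.22)²(3.00)⁴ = 3134.
F_1/F_2 = (L_1/L_2)/(d_1/d_2)² = 3134/625.0 = 5.014.
m_1 − m_2 = −2.5 log₁₀(5.014) = -1.75.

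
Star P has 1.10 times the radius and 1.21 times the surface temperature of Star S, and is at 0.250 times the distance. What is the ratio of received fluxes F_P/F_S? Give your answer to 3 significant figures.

41.5

L_P/L_S = (R_P/R_S)²(T_P/T_S)⁴ = (1.10)² × (1.21)⁴ = 2.594.
F_P/F_S = (L_P/L_S)/(d_P/d_S)² = 2.594 / (0.250)² = 41.50.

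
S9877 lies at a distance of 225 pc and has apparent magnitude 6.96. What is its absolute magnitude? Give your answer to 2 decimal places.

M = m − 5 log₁₀(d/10 pc) = 6.96 − 5 log₁₀(225/10)
  = 6.96 − 5 × 1.352 = 6.96 − 6.76 = 0.20.

0.20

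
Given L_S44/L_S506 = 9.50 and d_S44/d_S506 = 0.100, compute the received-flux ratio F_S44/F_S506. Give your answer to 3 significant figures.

F = L/(4πd²), so F_S44/F_S506 = (L_S44/L_S506) / (d_S44/d_S506)²
= 9.50 / (0.100)² = 9.50 / 0.01000 = 950.0.

950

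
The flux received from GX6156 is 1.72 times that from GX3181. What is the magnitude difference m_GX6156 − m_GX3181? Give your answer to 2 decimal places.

m_GX6156 − m_GX3181 = −2.5 log₁₀(F_GX6156/F_GX3181) = −2.5 log₁₀(1.72) = −2.5 × (0.236) = -0.589.

-0.59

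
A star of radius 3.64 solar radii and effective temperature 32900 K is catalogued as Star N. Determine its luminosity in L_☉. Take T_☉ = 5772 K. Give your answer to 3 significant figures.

1.40×10^4 L_☉

L/L_☉ = (R/R_☉)² (T/T_☉)⁴ = (3.64)² × (32900/5772)⁴
       = 13.25 × (5.700)⁴ = 13.25 × 1056 = 1.399×10^4.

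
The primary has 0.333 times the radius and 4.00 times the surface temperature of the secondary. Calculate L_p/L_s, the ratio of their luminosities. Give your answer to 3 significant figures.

From the Stefan–Boltzmann law, L ∝ R²T⁴, so
L_p/L_s = (R_p/R_s)² (T_p/T_s)⁴ = (0.333)² × (4.00)⁴ = 0.1109 × 256.0 = 28.39.

28.4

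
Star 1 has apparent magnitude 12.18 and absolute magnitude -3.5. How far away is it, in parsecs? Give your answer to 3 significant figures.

1.37×10^4 pc

m − M = 5 log₁₀(d/10 pc)
12.18 − (-3.5) = 15.68 = 5 log₁₀(d/10)
d = 10 × 10^(15.68/5) = 10 × 10^3.136 = 1.368×10^4 pc.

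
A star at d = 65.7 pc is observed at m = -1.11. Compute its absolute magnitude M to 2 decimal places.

-5.20

M = m − 5 log₁₀(d/10 pc) = -1.11 − 5 log₁₀(65.7/10)
  = -1.11 − 5 × 0.818 = -1.11 − 4.09 = -5.20.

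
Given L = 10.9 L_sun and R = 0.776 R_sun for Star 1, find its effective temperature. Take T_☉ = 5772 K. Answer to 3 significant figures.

T/T_☉ = (L/L_☉)^(1/4) / (R/R_☉)^(1/2)
T = 5772 × (10.9)^(1/4) / √(0.776) = 5772 × 1.817 / 0.8809 = 1.191×10^4 K.

1.19×10^4 K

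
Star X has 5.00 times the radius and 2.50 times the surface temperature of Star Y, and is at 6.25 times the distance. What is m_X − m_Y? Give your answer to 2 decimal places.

-3.49

L_X/L_Y = (5.00)²(2.50)⁴ = 976.6.
F_X/F_Y = (L_X/L_Y)/(d_X/d_Y)² = 976.6/39.06 = 25.00.
m_X − m_Y = −2.5 log₁₀(25.00) = -3.49.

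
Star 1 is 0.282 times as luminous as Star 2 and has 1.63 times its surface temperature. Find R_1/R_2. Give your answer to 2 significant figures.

0.20

L ∝ R²T⁴ gives R ∝ √L / T², so
R_1/R_2 = √(0.282) / (1.63)² = 0.5310 / 2.657 = 0.1999.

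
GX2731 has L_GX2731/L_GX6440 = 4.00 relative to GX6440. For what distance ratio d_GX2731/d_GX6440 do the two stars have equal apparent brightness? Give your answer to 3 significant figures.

Equal flux requires L_GX2731/d_GX2731² = L_GX6440/d_GX6440², so d_GX2731/d_GX6440 = √(L_GX2731/L_GX6440)
= √(4.00) = 2.000.

2.00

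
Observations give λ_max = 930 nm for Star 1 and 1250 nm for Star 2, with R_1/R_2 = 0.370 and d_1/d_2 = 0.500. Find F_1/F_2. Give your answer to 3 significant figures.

1.79

Wien's law: T_1/T_2 = λ_2/λ_1 = 1250/930 = 1.344.
L_1/L_2 = (R_1/R_2)²(T_1/T_2)⁴ = (0.370)²(1.344)⁴ = 0.4468.
F_1/F_2 = (L_1/L_2)/(d_1/d_2)² = 0.4468/(0.500)² = 1.787.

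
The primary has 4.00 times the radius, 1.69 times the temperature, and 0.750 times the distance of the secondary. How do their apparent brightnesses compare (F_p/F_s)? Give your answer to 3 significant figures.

L_p/L_s = (R_p/R_s)²(T_p/T_s)⁴ = (4.00)² × (1.69)⁴ = 130.5.
F_p/F_s = (L_p/L_s)/(d_p/d_s)² = 130.5 / (0.750)² = 232.0.

232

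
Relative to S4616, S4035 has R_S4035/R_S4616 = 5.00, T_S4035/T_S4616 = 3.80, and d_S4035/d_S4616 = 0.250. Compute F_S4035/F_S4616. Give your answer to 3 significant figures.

8.34×10^4

L_S4035/L_S4616 = (R_S4035/R_S4616)²(T_S4035/T_S4616)⁴ = (5.00)² × (3.80)⁴ = 5213.
F_S4035/F_S4616 = (L_S4035/L_S4616)/(d_S4035/d_S4616)² = 5213 / (0.250)² = 8.341×10^4.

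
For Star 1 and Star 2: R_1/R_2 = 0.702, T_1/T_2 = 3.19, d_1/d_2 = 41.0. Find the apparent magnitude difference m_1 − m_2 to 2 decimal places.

L_1/L_2 = (0.702)²(3.19)⁴ = 51.03.
F_1/F_2 = (L_1/L_2)/(d_1/d_2)² = 51.03/1681 = 0.03036.
m_1 − m_2 = −2.5 log₁₀(0.03036) = 3.79.

3.79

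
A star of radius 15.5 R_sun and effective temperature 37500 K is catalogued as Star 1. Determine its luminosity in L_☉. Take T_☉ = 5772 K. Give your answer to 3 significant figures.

4.28×10^5 L_☉

L/L_☉ = (R/R_☉)² (T/T_☉)⁴ = (15.5)² × (37500/5772)⁴
       = 240.2 × (6.497)⁴ = 240.2 × 1782 = 4.280×10^5.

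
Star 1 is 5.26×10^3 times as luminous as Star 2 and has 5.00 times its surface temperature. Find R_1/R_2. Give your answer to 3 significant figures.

2.90

L ∝ R²T⁴ gives R ∝ √L / T², so
R_1/R_2 = √(5.26×10^3) / (5.00)² = 72.53 / 25.00 = 2.901.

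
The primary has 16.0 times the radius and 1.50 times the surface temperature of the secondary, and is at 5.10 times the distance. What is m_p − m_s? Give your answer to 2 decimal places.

-4.24

L_p/L_s = (16.0)²(1.50)⁴ = 1296.
F_p/F_s = (L_p/L_s)/(d_p/d_s)² = 1296/26.01 = 49.83.
m_p − m_s = −2.5 log₁₀(49.83) = -4.24.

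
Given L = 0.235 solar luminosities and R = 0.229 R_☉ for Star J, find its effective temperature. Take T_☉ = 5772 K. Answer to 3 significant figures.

8.40×10^3 K

T/T_☉ = (L/L_☉)^(1/4) / (R/R_☉)^(1/2)
T = 5772 × (0.235)^(1/4) / √(0.229) = 5772 × 0.6963 / 0.4785 = 8398 K.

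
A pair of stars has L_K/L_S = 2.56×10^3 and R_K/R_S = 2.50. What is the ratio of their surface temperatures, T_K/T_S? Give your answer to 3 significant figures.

4.50

L ∝ R²T⁴ gives T ∝ (L/R²)^(1/4), so
T_K/T_S = (2.56×10^3 / 2.50²)^(1/4) = (409.6)^(1/4) = 4.499.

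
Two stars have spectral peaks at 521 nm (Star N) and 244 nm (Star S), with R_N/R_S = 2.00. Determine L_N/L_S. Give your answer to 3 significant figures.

0.192

Wien's law gives T ∝ 1/λ_max, so T_N/T_S = λ_S/λ_N = 244/521 = 0.4683.
Then L ∝ R²T⁴ gives L_N/L_S = (2.00)² × (0.4683)⁴ = 4.000 × 0.04811 = 0.1924.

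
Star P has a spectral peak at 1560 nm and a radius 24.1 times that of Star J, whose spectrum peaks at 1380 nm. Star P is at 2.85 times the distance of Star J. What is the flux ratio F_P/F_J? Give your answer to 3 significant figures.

43.8

Wien's law: T_P/T_J = λ_J/λ_P = 1380/1560 = 0.8846.
L_P/L_J = (R_P/R_J)²(T_P/T_J)⁴ = (24.1)²(0.8846)⁴ = 355.7.
F_P/F_J = (L_P/L_J)/(d_P/d_J)² = 355.7/(2.85)² = 43.79.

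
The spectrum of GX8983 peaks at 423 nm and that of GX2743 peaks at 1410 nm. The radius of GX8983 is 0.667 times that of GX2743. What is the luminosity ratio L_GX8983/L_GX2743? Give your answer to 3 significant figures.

54.9

Wien's law gives T ∝ 1/λ_max, so T_GX8983/T_GX2743 = λ_GX2743/λ_GX8983 = 1410/423 = 3.333.
Then L ∝ R²T⁴ gives L_GX8983/L_GX2743 = (0.667)² × (3.333)⁴ = 0.4449 × 123.5 = 54.92.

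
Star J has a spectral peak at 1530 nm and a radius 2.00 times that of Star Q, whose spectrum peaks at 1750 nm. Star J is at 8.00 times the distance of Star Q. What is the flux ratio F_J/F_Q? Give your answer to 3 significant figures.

0.107

Wien's law: T_J/T_Q = λ_Q/λ_J = 1750/1530 = 1.144.
L_J/L_Q = (R_J/R_Q)²(T_J/T_Q)⁴ = (2.00)²(1.144)⁴ = 6.846.
F_J/F_Q = (L_J/L_Q)/(d_J/d_Q)² = 6.846/(8.00)² = 0.1070.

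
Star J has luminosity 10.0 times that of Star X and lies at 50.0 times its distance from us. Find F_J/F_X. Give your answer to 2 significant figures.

0.0040

F = L/(4πd²), so F_J/F_X = (L_J/L_X) / (d_J/d_X)²
= 10.0 / (50.0)² = 10.0 / 2500 = 0.004000.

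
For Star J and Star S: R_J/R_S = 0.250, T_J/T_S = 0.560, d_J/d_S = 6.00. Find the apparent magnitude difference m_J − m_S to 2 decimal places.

L_J/L_S = (0.250)²(0.560)⁴ = 0.006147.
F_J/F_S = (L_J/L_S)/(d_J/d_S)² = 0.006147/36.00 = 1.707×10^-4.
m_J − m_S = −2.5 log₁₀(1.707×10^-4) = 9.42.

9.42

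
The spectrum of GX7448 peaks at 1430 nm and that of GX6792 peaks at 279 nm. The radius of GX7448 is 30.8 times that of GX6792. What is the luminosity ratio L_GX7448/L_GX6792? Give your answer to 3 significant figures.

1.37

Wien's law gives T ∝ 1/λ_max, so T_GX7448/T_GX6792 = λ_GX6792/λ_GX7448 = 279/1430 = 0.1951.
Then L ∝ R²T⁴ gives L_GX7448/L_GX6792 = (30.8)² × (0.1951)⁴ = 948.6 × 0.001449 = 1.375.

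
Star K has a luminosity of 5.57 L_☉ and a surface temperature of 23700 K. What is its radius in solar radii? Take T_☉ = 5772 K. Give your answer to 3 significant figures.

R/R_☉ = √(L/L_☉) / (T/T_☉)² = √(5.57) / (4.106)²
       = 2.360 / 16.86 = 0.1400.

0.140 solar radii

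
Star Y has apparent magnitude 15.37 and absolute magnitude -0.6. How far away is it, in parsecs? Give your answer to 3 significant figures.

m − M = 5 log₁₀(d/10 pc)
15.37 − (-0.6) = 15.97 = 5 log₁₀(d/10)
d = 10 × 10^(15.97/5) = 10 × 10^3.194 = 1.563×10^4 pc.

1.56×10^4 pc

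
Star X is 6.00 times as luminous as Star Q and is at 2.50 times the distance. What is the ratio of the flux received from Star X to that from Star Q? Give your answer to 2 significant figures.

0.96

F = L/(4πd²), so F_X/F_Q = (L_X/L_Q) / (d_X/d_Q)²
= 6.00 / (2.50)² = 6.00 / 6.250 = 0.9600.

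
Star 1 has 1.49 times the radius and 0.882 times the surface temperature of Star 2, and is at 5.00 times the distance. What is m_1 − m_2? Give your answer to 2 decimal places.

L_1/L_2 = (1.49)²(0.882)⁴ = 1.344.
F_1/F_2 = (L_1/L_2)/(d_1/d_2)² = 1.344/25.00 = 0.05374.
m_1 − m_2 = −2.5 log₁₀(0.05374) = 3.17.

3.17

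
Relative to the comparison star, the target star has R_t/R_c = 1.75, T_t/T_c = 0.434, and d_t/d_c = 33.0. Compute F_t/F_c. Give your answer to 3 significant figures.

L_t/L_c = (R_t/R_c)²(T_t/T_c)⁴ = (1.75)² × (0.434)⁴ = 0.1087.
F_t/F_c = (L_t/L_c)/(d_t/d_c)² = 0.1087 / (33.0)² = 9.977×10^-5.

9.98×10^-5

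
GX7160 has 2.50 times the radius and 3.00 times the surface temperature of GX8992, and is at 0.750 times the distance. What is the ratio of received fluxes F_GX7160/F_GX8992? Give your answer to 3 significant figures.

L_GX7160/L_GX8992 = (R_GX7160/R_GX8992)²(T_GX7160/T_GX8992)⁴ = (2.50)² × (3.00)⁴ = 506.2.
F_GX7160/F_GX8992 = (L_GX7160/L_GX8992)/(d_GX7160/d_GX8992)² = 506.2 / (0.750)² = 900.0.

900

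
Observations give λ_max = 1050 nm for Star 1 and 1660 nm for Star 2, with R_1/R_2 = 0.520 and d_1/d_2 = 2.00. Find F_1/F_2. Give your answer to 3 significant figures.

Wien's law: T_1/T_2 = λ_2/λ_1 = 1660/1050 = 1.581.
L_1/L_2 = (R_1/R_2)²(T_1/T_2)⁴ = (0.520)²(1.581)⁴ = 1.689.
F_1/F_2 = (L_1/L_2)/(d_1/d_2)² = 1.689/(2.00)² = 0.4223.

0.422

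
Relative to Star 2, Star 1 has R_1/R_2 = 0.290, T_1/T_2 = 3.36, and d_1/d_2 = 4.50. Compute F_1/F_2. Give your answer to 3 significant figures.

L_1/L_2 = (R_1/R_2)²(T_1/T_2)⁴ = (0.290)² × (3.36)⁴ = 10.72.
F_1/F_2 = (L_1/L_2)/(d_1/d_2)² = 10.72 / (4.50)² = 0.5293.

0.529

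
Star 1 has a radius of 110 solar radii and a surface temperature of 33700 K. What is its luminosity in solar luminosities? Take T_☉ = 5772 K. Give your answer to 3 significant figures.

L/L_☉ = (R/R_☉)² (T/T_☉)⁴ = (110)² × (33700/5772)⁴
       = 1.210×10^4 × (5.839)⁴ = 1.210×10^4 × 1162 = 1.406×10^7.

1.41×10^7 solar luminosities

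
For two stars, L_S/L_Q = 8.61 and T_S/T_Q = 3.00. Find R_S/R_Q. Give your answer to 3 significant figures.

L ∝ R²T⁴ gives R ∝ √L / T², so
R_S/R_Q = √(8.61) / (3.00)² = 2.934 / 9.000 = 0.3260.

0.326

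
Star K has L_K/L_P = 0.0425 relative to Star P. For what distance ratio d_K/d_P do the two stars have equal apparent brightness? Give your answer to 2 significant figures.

0.21

Equal flux requires L_K/d_K² = L_P/d_P², so d_K/d_P = √(L_K/L_P)
= √(0.0425) = 0.2062.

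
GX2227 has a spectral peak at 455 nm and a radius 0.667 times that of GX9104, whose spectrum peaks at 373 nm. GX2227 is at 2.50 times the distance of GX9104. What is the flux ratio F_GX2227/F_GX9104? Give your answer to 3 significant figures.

Wien's law: T_GX2227/T_GX9104 = λ_GX9104/λ_GX2227 = 373/455 = 0.8198.
L_GX2227/L_GX9104 = (R_GX2227/R_GX9104)²(T_GX2227/T_GX9104)⁴ = (0.667)²(0.8198)⁴ = 0.2009.
F_GX2227/F_GX9104 = (L_GX2227/L_GX9104)/(d_GX2227/d_GX9104)² = 0.2009/(2.50)² = 0.03215.

0.0321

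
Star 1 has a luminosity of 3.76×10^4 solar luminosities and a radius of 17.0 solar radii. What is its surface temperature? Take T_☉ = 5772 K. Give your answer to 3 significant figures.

1.95×10^4 K

T/T_☉ = (L/L_☉)^(1/4) / (R/R_☉)^(1/2)
T = 5772 × (3.76×10^4)^(1/4) / √(17.0) = 5772 × 13.93 / 4.123 = 1.949×10^4 K.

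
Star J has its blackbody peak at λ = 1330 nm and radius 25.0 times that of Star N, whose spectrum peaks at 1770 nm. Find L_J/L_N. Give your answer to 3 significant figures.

1.96×10^3

Wien's law gives T ∝ 1/λ_max, so T_J/T_N = λ_N/λ_J = 1770/1330 = 1.331.
Then L ∝ R²T⁴ gives L_J/L_N = (25.0)² × (1.331)⁴ = 625.0 × 3.137 = 1960.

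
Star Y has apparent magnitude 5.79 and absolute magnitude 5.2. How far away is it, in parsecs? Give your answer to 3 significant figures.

m − M = 5 log₁₀(d/10 pc)
5.79 − (5.2) = 0.59 = 5 log₁₀(d/10)
d = 10 × 10^(0.59/5) = 10 × 10^0.118 = 13.12 pc.

13.1 pc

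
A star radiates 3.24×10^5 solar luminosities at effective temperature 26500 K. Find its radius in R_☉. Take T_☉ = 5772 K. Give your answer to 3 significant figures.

R/R_☉ = √(L/L_☉) / (T/T_☉)² = √(3.24×10^5) / (4.591)²
       = 569.2 / 21.08 = 27.00.

27.0 R_☉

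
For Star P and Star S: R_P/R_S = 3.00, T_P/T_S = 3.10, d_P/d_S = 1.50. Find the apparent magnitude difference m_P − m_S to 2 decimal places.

L_P/L_S = (3.00)²(3.10)⁴ = 831.2.
F_P/F_S = (L_P/L_S)/(d_P/d_S)² = 831.2/2.250 = 369.4.
m_P − m_S = −2.5 log₁₀(369.4) = -6.42.

-6.42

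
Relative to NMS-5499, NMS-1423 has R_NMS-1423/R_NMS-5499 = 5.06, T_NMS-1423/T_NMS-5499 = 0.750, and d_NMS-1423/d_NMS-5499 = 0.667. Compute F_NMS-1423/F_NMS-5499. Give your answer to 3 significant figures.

18.2

L_NMS-1423/L_NMS-5499 = (R_NMS-1423/R_NMS-5499)²(T_NMS-1423/T_NMS-5499)⁴ = (5.06)² × (0.750)⁴ = 8.101.
F_NMS-1423/F_NMS-5499 = (L_NMS-1423/L_NMS-5499)/(d_NMS-1423/d_NMS-5499)² = 8.101 / (0.667)² = 18.21.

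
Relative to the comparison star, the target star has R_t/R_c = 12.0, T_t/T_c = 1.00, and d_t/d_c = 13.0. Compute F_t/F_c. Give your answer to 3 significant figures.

0.852

L_t/L_c = (R_t/R_c)²(T_t/T_c)⁴ = (12.0)² × (1.00)⁴ = 144.0.
F_t/F_c = (L_t/L_c)/(d_t/d_c)² = 144.0 / (13.0)² = 0.8521.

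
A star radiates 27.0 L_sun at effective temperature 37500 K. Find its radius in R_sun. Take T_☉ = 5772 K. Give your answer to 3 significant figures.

0.123 R_sun

R/R_☉ = √(L/L_☉) / (T/T_☉)² = √(27.0) / (6.497)²
       = 5.196 / 42.21 = 0.1231.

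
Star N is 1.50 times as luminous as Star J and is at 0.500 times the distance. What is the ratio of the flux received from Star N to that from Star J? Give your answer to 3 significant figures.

F = L/(4πd²), so F_N/F_J = (L_N/L_J) / (d_N/d_J)²
= 1.50 / (0.500)² = 1.50 / 0.2500 = 6.000.

6.00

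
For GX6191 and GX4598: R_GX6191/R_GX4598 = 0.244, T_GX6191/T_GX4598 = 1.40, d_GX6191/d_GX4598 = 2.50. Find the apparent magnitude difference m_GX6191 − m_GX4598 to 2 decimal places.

3.59

L_GX6191/L_GX4598 = (0.244)²(1.40)⁴ = 0.2287.
F_GX6191/F_GX4598 = (L_GX6191/L_GX4598)/(d_GX6191/d_GX4598)² = 0.2287/6.250 = 0.03659.
m_GX6191 − m_GX4598 = −2.5 log₁₀(0.03659) = 3.59.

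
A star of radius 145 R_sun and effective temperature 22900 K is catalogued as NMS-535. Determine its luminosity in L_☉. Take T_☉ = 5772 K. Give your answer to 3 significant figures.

5.21×10^6 L_☉

L/L_☉ = (R/R_☉)² (T/T_☉)⁴ = (145)² × (22900/5772)⁴
       = 2.102×10^4 × (3.967)⁴ = 2.102×10^4 × 247.8 = 5.209×10^6.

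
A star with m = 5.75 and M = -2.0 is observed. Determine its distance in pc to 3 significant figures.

355 pc

m − M = 5 log₁₀(d/10 pc)
5.75 − (-2.0) = 7.75 = 5 log₁₀(d/10)
d = 10 × 10^(7.75/5) = 10 × 10^1.550 = 354.8 pc.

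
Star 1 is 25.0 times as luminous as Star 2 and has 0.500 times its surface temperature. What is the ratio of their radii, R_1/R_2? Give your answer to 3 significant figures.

20.0

L ∝ R²T⁴ gives R ∝ √L / T², so
R_1/R_2 = √(25.0) / (0.500)² = 5.000 / 0.2500 = 20.00.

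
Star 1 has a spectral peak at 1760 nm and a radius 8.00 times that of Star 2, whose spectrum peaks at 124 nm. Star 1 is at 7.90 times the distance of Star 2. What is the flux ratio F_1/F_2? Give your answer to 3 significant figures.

2.53×10^-5

Wien's law: T_1/T_2 = λ_2/λ_1 = 124/1760 = 0.07045.
L_1/L_2 = (R_1/R_2)²(T_1/T_2)⁴ = (8.00)²(0.07045)⁴ = 0.001577.
F_1/F_2 = (L_1/L_2)/(d_1/d_2)² = 0.001577/(7.90)² = 2.527×10^-5.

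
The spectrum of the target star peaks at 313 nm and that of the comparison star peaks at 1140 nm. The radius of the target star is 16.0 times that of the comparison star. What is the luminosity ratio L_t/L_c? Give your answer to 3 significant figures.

4.50×10^4

Wien's law gives T ∝ 1/λ_max, so T_t/T_c = λ_c/λ_t = 1140/313 = 3.642.
Then L ∝ R²T⁴ gives L_t/L_c = (16.0)² × (3.642)⁴ = 256.0 × 176.0 = 4.505×10^4.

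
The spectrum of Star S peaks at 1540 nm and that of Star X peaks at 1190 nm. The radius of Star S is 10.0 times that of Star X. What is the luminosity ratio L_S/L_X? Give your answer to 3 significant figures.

Wien's law gives T ∝ 1/λ_max, so T_S/T_X = λ_X/λ_S = 1190/1540 = 0.7727.
Then L ∝ R²T⁴ gives L_S/L_X = (10.0)² × (0.7727)⁴ = 100.0 × 0.3565 = 35.65.

35.7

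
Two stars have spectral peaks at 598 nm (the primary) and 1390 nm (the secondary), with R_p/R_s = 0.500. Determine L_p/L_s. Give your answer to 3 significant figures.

7.30

Wien's law gives T ∝ 1/λ_max, so T_p/T_s = λ_s/λ_p = 1390/598 = 2.324.
Then L ∝ R²T⁴ gives L_p/L_s = (0.500)² × (2.324)⁴ = 0.2500 × 29.19 = 7.298.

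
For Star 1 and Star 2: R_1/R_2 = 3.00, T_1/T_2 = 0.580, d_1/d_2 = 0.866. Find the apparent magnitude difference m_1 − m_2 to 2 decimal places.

-0.33

L_1/L_2 = (3.00)²(0.580)⁴ = 1.018.
F_1/F_2 = (L_1/L_2)/(d_1/d_2)² = 1.018/0.7500 = 1.358.
m_1 − m_2 = −2.5 log₁₀(1.358) = -0.33.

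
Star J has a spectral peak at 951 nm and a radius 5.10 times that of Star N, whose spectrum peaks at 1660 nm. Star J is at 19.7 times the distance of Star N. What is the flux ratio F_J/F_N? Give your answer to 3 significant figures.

0.622

Wien's law: T_J/T_N = λ_N/λ_J = 1660/951 = 1.746.
L_J/L_N = (R_J/R_N)²(T_J/T_N)⁴ = (5.10)²(1.746)⁴ = 241.5.
F_J/F_N = (L_J/L_N)/(d_J/d_N)² = 241.5/(19.7)² = 0.6222.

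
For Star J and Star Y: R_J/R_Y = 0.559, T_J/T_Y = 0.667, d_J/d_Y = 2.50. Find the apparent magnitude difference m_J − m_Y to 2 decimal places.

5.01

L_J/L_Y = (0.559)²(0.667)⁴ = 0.06185.
F_J/F_Y = (L_J/L_Y)/(d_J/d_Y)² = 0.06185/6.250 = 0.009896.
m_J − m_Y = −2.5 log₁₀(0.009896) = 5.01.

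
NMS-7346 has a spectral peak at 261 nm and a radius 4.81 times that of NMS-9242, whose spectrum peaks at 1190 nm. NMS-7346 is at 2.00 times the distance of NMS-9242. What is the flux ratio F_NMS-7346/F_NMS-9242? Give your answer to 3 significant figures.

Wien's law: T_NMS-7346/T_NMS-9242 = λ_NMS-9242/λ_NMS-7346 = 1190/261 = 4.559.
L_NMS-7346/L_NMS-9242 = (R_NMS-7346/R_NMS-9242)²(T_NMS-7346/T_NMS-9242)⁴ = (4.81)²(4.559)⁴ = 9998.
F_NMS-7346/F_NMS-9242 = (L_NMS-7346/L_NMS-9242)/(d_NMS-7346/d_NMS-9242)² = 9998/(2.00)² = 2500.

2.50×10^3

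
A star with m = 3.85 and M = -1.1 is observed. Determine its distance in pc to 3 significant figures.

97.7 pc

m − M = 5 log₁₀(d/10 pc)
3.85 − (-1.1) = 4.95 = 5 log₁₀(d/10)
d = 10 × 10^(4.95/5) = 10 × 10^0.990 = 97.72 pc.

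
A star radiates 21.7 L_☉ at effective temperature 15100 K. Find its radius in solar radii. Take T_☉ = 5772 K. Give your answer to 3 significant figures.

0.681 solar radii

R/R_☉ = √(L/L_☉) / (T/T_☉)² = √(21.7) / (2.616)²
       = 4.658 / 6.844 = 0.6807.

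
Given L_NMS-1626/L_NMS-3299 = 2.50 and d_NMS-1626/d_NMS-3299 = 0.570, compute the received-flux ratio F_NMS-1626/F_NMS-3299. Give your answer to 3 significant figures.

7.69

F = L/(4πd²), so F_NMS-1626/F_NMS-3299 = (L_NMS-1626/L_NMS-3299) / (d_NMS-1626/d_NMS-3299)²
= 2.50 / (0.570)² = 2.50 / 0.3249 = 7.695.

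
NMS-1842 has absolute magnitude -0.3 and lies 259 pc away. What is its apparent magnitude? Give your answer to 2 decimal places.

m = M + 5 log₁₀(d/10 pc) = -0.3 + 5 log₁₀(259/10)
  = -0.3 + 5 × 1.413 = -0.3 + 7.07 = 6.77.

6.77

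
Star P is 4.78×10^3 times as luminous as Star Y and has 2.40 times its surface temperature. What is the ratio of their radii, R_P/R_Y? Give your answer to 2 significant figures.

L ∝ R²T⁴ gives R ∝ √L / T², so
R_P/R_Y = √(4.78×10^3) / (2.40)² = 69.14 / 5.760 = 12.00.

12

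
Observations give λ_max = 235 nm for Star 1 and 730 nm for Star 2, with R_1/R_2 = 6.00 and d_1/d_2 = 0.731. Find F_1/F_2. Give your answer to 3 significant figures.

6.27×10^3

Wien's law: T_1/T_2 = λ_2/λ_1 = 730/235 = 3.106.
L_1/L_2 = (R_1/R_2)²(T_1/T_2)⁴ = (6.00)²(3.106)⁴ = 3352.
F_1/F_2 = (L_1/L_2)/(d_1/d_2)² = 3352/(0.731)² = 6273.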